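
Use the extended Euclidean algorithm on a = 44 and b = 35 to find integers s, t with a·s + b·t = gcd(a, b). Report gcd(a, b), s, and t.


Euclidean algorithm on (44, 35) — divide until remainder is 0:
  44 = 1 · 35 + 9
  35 = 3 · 9 + 8
  9 = 1 · 8 + 1
  8 = 8 · 1 + 0
gcd(44, 35) = 1.
Track Bezout coefficients alongside the remainders: start with r₀ = 44 = a·1 + b·0 (s = 1, t = 0) and r₁ = 35 = a·0 + b·1 (s = 0, t = 1); each new remainder r_{k+1} = r_{k-1} − q_k·r_k inherits s_{k+1} = s_{k-1} − q_k·s_k, t_{k+1} = t_{k-1} − q_k·t_k, so r_k = a·s_k + b·t_k at every step:
  q = 1: r = 9, s = 1 − 1·0 = 1, t = 0 − 1·1 = -1  (check: 44·1 + 35·(-1) = 9)
  q = 3: r = 8, s = 0 − 3·1 = -3, t = 1 − 3·(-1) = 4  (check: 44·(-3) + 35·4 = 8)
  q = 1: r = 1, s = 1 − 1·(-3) = 4, t = -1 − 1·4 = -5  (check: 44·4 + 35·(-5) = 1)
The row with r = 1 (the gcd) gives the Bezout coefficients s = 4, t = -5.
Result: 44 · (4) + 35 · (-5) = 1.

gcd(44, 35) = 1; s = 4, t = -5 (check: 44·4 + 35·(-5) = 1).


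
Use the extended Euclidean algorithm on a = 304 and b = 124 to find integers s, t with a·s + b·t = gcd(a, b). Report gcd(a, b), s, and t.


Euclidean algorithm on (304, 124) — divide until remainder is 0:
  304 = 2 · 124 + 56
  124 = 2 · 56 + 12
  56 = 4 · 12 + 8
  12 = 1 · 8 + 4
  8 = 2 · 4 + 0
gcd(304, 124) = 4.
Track Bezout coefficients alongside the remainders: start with r₀ = 304 = a·1 + b·0 (s = 1, t = 0) and r₁ = 124 = a·0 + b·1 (s = 0, t = 1); each new remainder r_{k+1} = r_{k-1} − q_k·r_k inherits s_{k+1} = s_{k-1} − q_k·s_k, t_{k+1} = t_{k-1} − q_k·t_k, so r_k = a·s_k + b·t_k at every step:
  q = 2: r = 56, s = 1 − 2·0 = 1, t = 0 − 2·1 = -2  (check: 304·1 + 124·(-2) = 56)
  q = 2: r = 12, s = 0 − 2·1 = -2, t = 1 − 2·(-2) = 5  (check: 304·(-2) + 124·5 = 12)
  q = 4: r = 8, s = 1 − 4·(-2) = 9, t = -2 − 4·5 = -22  (check: 304·9 + 124·(-22) = 8)
  q = 1: r = 4, s = -2 − 1·9 = -11, t = 5 − 1·(-22) = 27  (check: 304·(-11) + 124·27 = 4)
The row with r = 4 (the gcd) gives the Bezout coefficients s = -11, t = 27.
Result: 304 · (-11) + 124 · (27) = 4.

gcd(304, 124) = 4; s = -11, t = 27 (check: 304·(-11) + 124·27 = 4).


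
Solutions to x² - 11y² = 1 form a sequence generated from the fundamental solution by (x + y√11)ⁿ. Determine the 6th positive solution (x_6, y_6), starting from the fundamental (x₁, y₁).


Step 1: Find the fundamental solution (x₁, y₁) of x² - 11y² = 1.
  Expand √11 as a continued fraction. a₀ = ⌊√11⌋ = 3; iterate m_{k+1} = d_k·a_k − m_k, d_{k+1} = (11 − m_{k+1}²)/d_k, a_{k+1} = ⌊(a₀ + m_{k+1})/d_{k+1}⌋ (starting m₀ = 0, d₀ = 1), with convergents p_k = a_k·p_{k-1} + p_{k-2}, q_k = a_k·q_{k-1} + q_{k-2} (p₋₁ = 1, q₋₁ = 0):
  k = 0: a₀ = 3; p₀/q₀ = 3/1; p₀² − 11·q₀² = 9 − 11 = -2.
  k = 1: m = 3, d = 2, a = ⌊(3 + 3)/2⌋ = 3; p/q = (3·3 + 1)/(3·1 + 0) = 10/3; p² − 11·q² = 100 − 99 = 1.
  The first convergent with p² − 11·q² = 1 gives the fundamental solution (x₁, y₁) = (10, 3).
Step 2: Apply the recurrence (x_{n+1}, y_{n+1}) = (x₁x_n + 11y₁y_n, x₁y_n + y₁x_n) repeatedly.
  From (x_1, y_1) = (10, 3): x_2 = 10·10 + 11·3·3 = 199; y_2 = 10·3 + 3·10 = 60.
  From (x_2, y_2) = (199, 60): x_3 = 10·199 + 11·3·60 = 3970; y_3 = 10·60 + 3·199 = 1197.
  From (x_3, y_3) = (3970, 1197): x_4 = 10·3970 + 11·3·1197 = 79201; y_4 = 10·1197 + 3·3970 = 23880.
  From (x_4, y_4) = (79201, 23880): x_5 = 10·79201 + 11·3·23880 = 1580050; y_5 = 10·23880 + 3·79201 = 476403.
  From (x_5, y_5) = (1580050, 476403): x_6 = 10·1580050 + 11·3·476403 = 31521799; y_6 = 10·476403 + 3·1580050 = 9504180.
Step 3: Verify x_6² - 11·y_6² = 993623812196401 - 993623812196400 = 1 (should be 1). ✓

(x_1, y_1) = (10, 3); (x_6, y_6) = (31521799, 9504180).


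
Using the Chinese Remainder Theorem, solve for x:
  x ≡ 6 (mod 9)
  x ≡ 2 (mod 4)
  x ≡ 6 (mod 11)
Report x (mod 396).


Moduli 9, 4, 11 are pairwise coprime; by CRT there is a unique solution modulo M = 9 · 4 · 11 = 396.
Solve pairwise, accumulating the modulus:
  Start with x ≡ 6 (mod 9).
  Combine with x ≡ 2 (mod 4): since gcd(9, 4) = 1, we get a unique residue mod 36.
    Write x = 6 + 9·t and substitute into x ≡ 2 (mod 4): 9·t ≡ 2 − 6 = -4 (mod 4).
    Reduce coefficients mod 4: 1·t ≡ 0 (mod 4).
    So t ≡ 0 (mod 4).
    Then x = 6 + 9·0 = 6, valid modulo lcm(9, 4) = 36: x ≡ 6 (mod 36).
  Combine with x ≡ 6 (mod 11): since gcd(36, 11) = 1, we get a unique residue mod 396.
    Write x = 6 + 36·t and substitute into x ≡ 6 (mod 11): 36·t ≡ 6 − 6 = 0 (mod 11).
    Reduce coefficients mod 11: 3·t ≡ 0 (mod 11).
    The inverse of 3 mod 11 is 4 (since 3·4 = 12 = 1·11 + 1), so t ≡ 4·0 = 0 ≡ 0 (mod 11).
    Then x = 6 + 36·0 = 6, valid modulo lcm(36, 11) = 396: x ≡ 6 (mod 396).
Verify: 6 mod 9 = 6 ✓, 6 mod 4 = 2 ✓, 6 mod 11 = 6 ✓.

x ≡ 6 (mod 396).


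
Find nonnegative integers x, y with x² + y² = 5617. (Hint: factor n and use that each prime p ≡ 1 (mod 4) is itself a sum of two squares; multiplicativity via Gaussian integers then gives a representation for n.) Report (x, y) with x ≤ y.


Step 1: Factor n = 5617 = 41 · 137.
Step 2: Check the mod-4 condition on each prime factor: 41 ≡ 1 (mod 4), exponent 1; 137 ≡ 1 (mod 4), exponent 1.
All primes ≡ 3 (mod 4) appear to even exponent (or don't appear), so by the two-squares theorem n IS expressible as a sum of two squares.
Step 3: Build a representation. Here n = 41 · 137 is a product of primes ≡ 1 (mod 4). Each prime p ≡ 1 (mod 4) is itself a sum of two squares; find a² by testing p − a² for a perfect square:
  41: 41 − 1² = 40, 41 − 2² = 37, 41 − 3² = 32, 41 − 4² = 25 = 5² ⇒ 41 = 4² + 5².
  137: 137 − 1² = 136, 137 − 2² = 133, 137 − 3² = 128, 137 − 4² = 121 = 11² ⇒ 137 = 4² + 11².
  Combine using the Brahmagupta–Fibonacci identity (a² + b²)(c² + d²) = (ac − bd)² + (ad + bc)² = (ac + bd)² + (ad − bc)²:
  41 · 137 = 5617: from (4² + 5²)(4² + 11²), take (4·4 − 5·11, 4·11 + 5·4) = (16 − 55, 44 + 20) = (-39, 64); dropping signs (only squares matter) gives (39, 64); check 39² + 64² = 1521 + 4096 = 5617 ✓.
Step 4: Order so x ≤ y and verify: 39² + 64² = 1521 + 4096 = 5617 = n. ✓

n = 5617 = 39² + 64² (one valid representation with x ≤ y).


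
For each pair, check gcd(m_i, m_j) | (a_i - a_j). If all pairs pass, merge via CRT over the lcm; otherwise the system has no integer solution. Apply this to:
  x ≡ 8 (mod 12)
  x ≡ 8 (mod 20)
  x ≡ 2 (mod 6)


Moduli 12, 20, 6 are not pairwise coprime, so CRT works modulo lcm(m_i) when all pairwise compatibility conditions hold.
Pairwise compatibility: gcd(m_i, m_j) must divide a_i - a_j for every pair.
Merge one congruence at a time:
  Start: x ≡ 8 (mod 12).
  Combine with x ≡ 8 (mod 20): gcd(12, 20) = 4; 8 - 8 = 0, which IS divisible by 4, so compatible.
    Write x = 8 + 12·t and substitute into x ≡ 8 (mod 20): 12·t ≡ 8 − 8 = 0 (mod 20).
    Divide the congruence (and modulus) by g = 4: 3·t ≡ 0 (mod 5).
    The inverse of 3 mod 5 is 2 (since 3·2 = 6 = 1·5 + 1), so t ≡ 2·0 = 0 ≡ 0 (mod 5).
    Then x = 8 + 12·0 = 8, valid modulo lcm(12, 20) = 60: x ≡ 8 (mod 60).
  Combine with x ≡ 2 (mod 6): gcd(60, 6) = 6; 2 - 8 = -6, which IS divisible by 6, so compatible.
    Write x = 8 + 60·t and substitute into x ≡ 2 (mod 6): 60·t ≡ 2 − 8 = -6 (mod 6).
    Divide the congruence (and modulus) by g = 6: 10·t ≡ -1 (mod 1).
    Modulo 1 every t works; take t = 0.
    Then x = 8 + 60·0 = 8, valid modulo lcm(60, 6) = 60: x ≡ 8 (mod 60).
Verify: 8 mod 12 = 8, 8 mod 20 = 8, 8 mod 6 = 2.

x ≡ 8 (mod 60).


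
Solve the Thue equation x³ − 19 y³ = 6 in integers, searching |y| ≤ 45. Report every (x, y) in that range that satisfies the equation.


The equation is x³ - 19y³ = 6. For fixed y, x³ = 19·y³ + 6, so a solution requires the RHS to be a perfect cube.
Strategy: iterate y from -45 to 45, compute RHS = 19·y³ + 6, and check whether it is a (positive or negative) perfect cube.
Check small values of y:
  y = 0: RHS = 6 is not a perfect cube.
  y = 1: RHS = 25 is not a perfect cube.
  y = -1: RHS = -13 is not a perfect cube.
  y = 2: RHS = 158 is not a perfect cube.
  y = -2: RHS = -146 is not a perfect cube.
  y = 3: RHS = 519 is not a perfect cube.
  y = -3: RHS = -507 is not a perfect cube.
Continuing the search up to |y| = 45 finds no solutions either.
No (x, y) in the scanned range satisfies the equation.

No integer solutions with |y| ≤ 45.


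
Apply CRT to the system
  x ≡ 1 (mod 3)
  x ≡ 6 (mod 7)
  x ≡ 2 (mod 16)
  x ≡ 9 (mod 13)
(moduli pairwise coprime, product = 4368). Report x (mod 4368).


Product of moduli M = 3 · 7 · 16 · 13 = 4368.
Merge one congruence at a time:
  Start: x ≡ 1 (mod 3).
  Combine with x ≡ 6 (mod 7); new modulus lcm = 21.
    Write x = 1 + 3·t and substitute into x ≡ 6 (mod 7): 3·t ≡ 6 − 1 = 5 (mod 7).
    The inverse of 3 mod 7 is 5 (since 3·5 = 15 = 2·7 + 1), so t ≡ 5·5 = 25 ≡ 4 (mod 7).
    Then x = 1 + 3·4 = 13, valid modulo lcm(3, 7) = 21: x ≡ 13 (mod 21).
  Combine with x ≡ 2 (mod 16); new modulus lcm = 336.
    Write x = 13 + 21·t and substitute into x ≡ 2 (mod 16): 21·t ≡ 2 − 13 = -11 (mod 16).
    Reduce coefficients mod 16: 5·t ≡ 5 (mod 16).
    The inverse of 5 mod 16 is 13 (since 5·13 = 65 = 4·16 + 1), so t ≡ 13·5 = 65 ≡ 1 (mod 16).
    Then x = 13 + 21·1 = 34, valid modulo lcm(21, 16) = 336: x ≡ 34 (mod 336).
  Combine with x ≡ 9 (mod 13); new modulus lcm = 4368.
    Write x = 34 + 336·t and substitute into x ≡ 9 (mod 13): 336·t ≡ 9 − 34 = -25 (mod 13).
    Reduce coefficients mod 13: 11·t ≡ 1 (mod 13).
    The inverse of 11 mod 13 is 6 (since 11·6 = 66 = 5·13 + 1), so t ≡ 6·1 = 6 ≡ 6 (mod 13).
    Then x = 34 + 336·6 = 2050, valid modulo lcm(336, 13) = 4368: x ≡ 2050 (mod 4368).
Verify against each original: 2050 mod 3 = 1, 2050 mod 7 = 6, 2050 mod 16 = 2, 2050 mod 13 = 9.

x ≡ 2050 (mod 4368).


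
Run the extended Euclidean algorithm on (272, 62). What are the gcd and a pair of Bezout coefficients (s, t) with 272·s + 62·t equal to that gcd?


Euclidean algorithm on (272, 62) — divide until remainder is 0:
  272 = 4 · 62 + 24
  62 = 2 · 24 + 14
  24 = 1 · 14 + 10
  14 = 1 · 10 + 4
  10 = 2 · 4 + 2
  4 = 2 · 2 + 0
gcd(272, 62) = 2.
Track Bezout coefficients alongside the remainders: start with r₀ = 272 = a·1 + b·0 (s = 1, t = 0) and r₁ = 62 = a·0 + b·1 (s = 0, t = 1); each new remainder r_{k+1} = r_{k-1} − q_k·r_k inherits s_{k+1} = s_{k-1} − q_k·s_k, t_{k+1} = t_{k-1} − q_k·t_k, so r_k = a·s_k + b·t_k at every step:
  q = 4: r = 24, s = 1 − 4·0 = 1, t = 0 − 4·1 = -4  (check: 272·1 + 62·(-4) = 24)
  q = 2: r = 14, s = 0 − 2·1 = -2, t = 1 − 2·(-4) = 9  (check: 272·(-2) + 62·9 = 14)
  q = 1: r = 10, s = 1 − 1·(-2) = 3, t = -4 − 1·9 = -13  (check: 272·3 + 62·(-13) = 10)
  q = 1: r = 4, s = -2 − 1·3 = -5, t = 9 − 1·(-13) = 22  (check: 272·(-5) + 62·22 = 4)
  q = 2: r = 2, s = 3 − 2·(-5) = 13, t = -13 − 2·22 = -57  (check: 272·13 + 62·(-57) = 2)
The row with r = 2 (the gcd) gives the Bezout coefficients s = 13, t = -57.
Result: 272 · (13) + 62 · (-57) = 2.

gcd(272, 62) = 2; s = 13, t = -57 (check: 272·13 + 62·(-57) = 2).


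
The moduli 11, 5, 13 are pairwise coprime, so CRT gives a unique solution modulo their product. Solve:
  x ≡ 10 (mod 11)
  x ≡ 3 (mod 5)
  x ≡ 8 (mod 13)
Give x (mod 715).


Moduli 11, 5, 13 are pairwise coprime; by CRT there is a unique solution modulo M = 11 · 5 · 13 = 715.
Solve pairwise, accumulating the modulus:
  Start with x ≡ 10 (mod 11).
  Combine with x ≡ 3 (mod 5): since gcd(11, 5) = 1, we get a unique residue mod 55.
    Write x = 10 + 11·t and substitute into x ≡ 3 (mod 5): 11·t ≡ 3 − 10 = -7 (mod 5).
    Reduce coefficients mod 5: 1·t ≡ 3 (mod 5).
    So t ≡ 3 (mod 5).
    Then x = 10 + 11·3 = 43, valid modulo lcm(11, 5) = 55: x ≡ 43 (mod 55).
  Combine with x ≡ 8 (mod 13): since gcd(55, 13) = 1, we get a unique residue mod 715.
    Write x = 43 + 55·t and substitute into x ≡ 8 (mod 13): 55·t ≡ 8 − 43 = -35 (mod 13).
    Reduce coefficients mod 13: 3·t ≡ 4 (mod 13).
    The inverse of 3 mod 13 is 9 (since 3·9 = 27 = 2·13 + 1), so t ≡ 9·4 = 36 ≡ 10 (mod 13).
    Then x = 43 + 55·10 = 593, valid modulo lcm(55, 13) = 715: x ≡ 593 (mod 715).
Verify: 593 mod 11 = 10 ✓, 593 mod 5 = 3 ✓, 593 mod 13 = 8 ✓.

x ≡ 593 (mod 715).


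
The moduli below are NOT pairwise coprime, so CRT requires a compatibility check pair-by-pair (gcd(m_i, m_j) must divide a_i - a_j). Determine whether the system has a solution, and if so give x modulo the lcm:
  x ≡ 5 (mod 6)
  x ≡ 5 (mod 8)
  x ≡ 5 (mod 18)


Moduli 6, 8, 18 are not pairwise coprime, so CRT works modulo lcm(m_i) when all pairwise compatibility conditions hold.
Pairwise compatibility: gcd(m_i, m_j) must divide a_i - a_j for every pair.
Merge one congruence at a time:
  Start: x ≡ 5 (mod 6).
  Combine with x ≡ 5 (mod 8): gcd(6, 8) = 2; 5 - 5 = 0, which IS divisible by 2, so compatible.
    Write x = 5 + 6·t and substitute into x ≡ 5 (mod 8): 6·t ≡ 5 − 5 = 0 (mod 8).
    Divide the congruence (and modulus) by g = 2: 3·t ≡ 0 (mod 4).
    The inverse of 3 mod 4 is 3 (since 3·3 = 9 = 2·4 + 1), so t ≡ 3·0 = 0 ≡ 0 (mod 4).
    Then x = 5 + 6·0 = 5, valid modulo lcm(6, 8) = 24: x ≡ 5 (mod 24).
  Combine with x ≡ 5 (mod 18): gcd(24, 18) = 6; 5 - 5 = 0, which IS divisible by 6, so compatible.
    Write x = 5 + 24·t and substitute into x ≡ 5 (mod 18): 24·t ≡ 5 − 5 = 0 (mod 18).
    Divide the congruence (and modulus) by g = 6: 4·t ≡ 0 (mod 3).
    Reduce coefficients mod 3: 1·t ≡ 0 (mod 3).
    So t ≡ 0 (mod 3).
    Then x = 5 + 24·0 = 5, valid modulo lcm(24, 18) = 72: x ≡ 5 (mod 72).
Verify: 5 mod 6 = 5, 5 mod 8 = 5, 5 mod 18 = 5.

x ≡ 5 (mod 72).


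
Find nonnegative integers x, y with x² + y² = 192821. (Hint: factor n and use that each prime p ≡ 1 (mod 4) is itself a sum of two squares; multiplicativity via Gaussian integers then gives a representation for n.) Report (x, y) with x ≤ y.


Step 1: Factor n = 192821 = 29 · 61 · 109.
Step 2: Check the mod-4 condition on each prime factor: 29 ≡ 1 (mod 4), exponent 1; 61 ≡ 1 (mod 4), exponent 1; 109 ≡ 1 (mod 4), exponent 1.
All primes ≡ 3 (mod 4) appear to even exponent (or don't appear), so by the two-squares theorem n IS expressible as a sum of two squares.
Step 3: Build a representation. Here n = 29 · 61 · 109 is a product of primes ≡ 1 (mod 4). Each prime p ≡ 1 (mod 4) is itself a sum of two squares; find a² by testing p − a² for a perfect square:
  29: 29 − 1² = 28, 29 − 2² = 25 = 5² ⇒ 29 = 2² + 5².
  61: 61 − 1² = 60, 61 − 2² = 57, 61 − 3² = 52, 61 − 4² = 45, 61 − 5² = 36 = 6² ⇒ 61 = 5² + 6².
  109: 109 − 1² = 108, 109 − 2² = 105, 109 − 3² = 100 = 10² ⇒ 109 = 3² + 10².
  Combine using the Brahmagupta–Fibonacci identity (a² + b²)(c² + d²) = (ac − bd)² + (ad + bc)² = (ac + bd)² + (ad − bc)²:
  29 · 61 = 1769: from (2² + 5²)(5² + 6²), take (2·5 − 5·6, 2·6 + 5·5) = (10 − 30, 12 + 25) = (-20, 37); dropping signs (only squares matter) gives (20, 37); check 20² + 37² = 400 + 1369 = 1769 ✓.
  1769 · 109 = 192821: from (20² + 37²)(3² + 10²), take (20·3 − 37·10, 20·10 + 37·3) = (60 − 370, 200 + 111) = (-310, 311); dropping signs (only squares matter) gives (310, 311); check 310² + 311² = 96100 + 96721 = 192821 ✓.
Step 4: Order so x ≤ y and verify: 310² + 311² = 96100 + 96721 = 192821 = n. ✓

n = 192821 = 310² + 311² (one valid representation with x ≤ y).


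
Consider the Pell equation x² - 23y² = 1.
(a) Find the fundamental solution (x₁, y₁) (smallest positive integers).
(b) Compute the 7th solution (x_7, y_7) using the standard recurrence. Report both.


Step 1: Find the fundamental solution (x₁, y₁) of x² - 23y² = 1.
  Expand √23 as a continued fraction. a₀ = ⌊√23⌋ = 4; iterate m_{k+1} = d_k·a_k − m_k, d_{k+1} = (23 − m_{k+1}²)/d_k, a_{k+1} = ⌊(a₀ + m_{k+1})/d_{k+1}⌋ (starting m₀ = 0, d₀ = 1), with convergents p_k = a_k·p_{k-1} + p_{k-2}, q_k = a_k·q_{k-1} + q_{k-2} (p₋₁ = 1, q₋₁ = 0):
  k = 0: a₀ = 4; p₀/q₀ = 4/1; p₀² − 23·q₀² = 16 − 23 = -7.
  k = 1: m = 4, d = 7, a = ⌊(4 + 4)/7⌋ = 1; p/q = (1·4 + 1)/(1·1 + 0) = 5/1; p² − 23·q² = 25 − 23 = 2.
  k = 2: m = 3, d = 2, a = ⌊(4 + 3)/2⌋ = 3; p/q = (3·5 + 4)/(3·1 + 1) = 19/4; p² − 23·q² = 361 − 368 = -7.
  k = 3: m = 3, d = 7, a = ⌊(4 + 3)/7⌋ = 1; p/q = (1·19 + 5)/(1·4 + 1) = 24/5; p² − 23·q² = 576 − 575 = 1.
  The first convergent with p² − 23·q² = 1 gives the fundamental solution (x₁, y₁) = (24, 5).
Step 2: Apply the recurrence (x_{n+1}, y_{n+1}) = (x₁x_n + 23y₁y_n, x₁y_n + y₁x_n) repeatedly.
  From (x_1, y_1) = (24, 5): x_2 = 24·24 + 23·5·5 = 1151; y_2 = 24·5 + 5·24 = 240.
  From (x_2, y_2) = (1151, 240): x_3 = 24·1151 + 23·5·240 = 55224; y_3 = 24·240 + 5·1151 = 11515.
  From (x_3, y_3) = (55224, 11515): x_4 = 24·55224 + 23·5·11515 = 2649601; y_4 = 24·11515 + 5·55224 = 552480.
  From (x_4, y_4) = (2649601, 552480): x_5 = 24·2649601 + 23·5·552480 = 127125624; y_5 = 24·552480 + 5·2649601 = 26507525.
  From (x_5, y_5) = (127125624, 26507525): x_6 = 24·127125624 + 23·5·26507525 = 6099380351; y_6 = 24·26507525 + 5·127125624 = 1271808720.
  From (x_6, y_6) = (6099380351, 1271808720): x_7 = 24·6099380351 + 23·5·1271808720 = 292643131224; y_7 = 24·1271808720 + 5·6099380351 = 61020311035.
Step 3: Verify x_7² - 23·y_7² = 85640002252587283738176 - 85640002252587283738175 = 1 (should be 1). ✓

(x_1, y_1) = (24, 5); (x_7, y_7) = (292643131224, 61020311035).


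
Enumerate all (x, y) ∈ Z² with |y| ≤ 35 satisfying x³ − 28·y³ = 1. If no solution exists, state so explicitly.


The equation is x³ - 28y³ = 1. For fixed y, x³ = 28·y³ + 1, so a solution requires the RHS to be a perfect cube.
Strategy: iterate y from -35 to 35, compute RHS = 28·y³ + 1, and check whether it is a (positive or negative) perfect cube.
Check small values of y:
  y = 0: RHS = 1 = (1)³ ⇒ x = 1 works.
  y = 1: RHS = 29 is not a perfect cube.
  y = -1: RHS = -27 = (-3)³ ⇒ x = -3 works.
  y = 2: RHS = 225 is not a perfect cube.
  y = -2: RHS = -223 is not a perfect cube.
  y = 3: RHS = 757 is not a perfect cube.
  y = -3: RHS = -755 is not a perfect cube.
Continuing the search up to |y| = 35 finds no further solutions beyond those listed.
Collected solutions: (1, 0), (-3, -1).

Solutions (with |y| ≤ 35): (1, 0), (-3, -1).


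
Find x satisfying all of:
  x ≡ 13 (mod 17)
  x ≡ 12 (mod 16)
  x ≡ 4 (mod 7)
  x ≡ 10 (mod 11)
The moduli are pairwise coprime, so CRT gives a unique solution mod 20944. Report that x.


Product of moduli M = 17 · 16 · 7 · 11 = 20944.
Merge one congruence at a time:
  Start: x ≡ 13 (mod 17).
  Combine with x ≡ 12 (mod 16); new modulus lcm = 272.
    Write x = 13 + 17·t and substitute into x ≡ 12 (mod 16): 17·t ≡ 12 − 13 = -1 (mod 16).
    Reduce coefficients mod 16: 1·t ≡ 15 (mod 16).
    So t ≡ 15 (mod 16).
    Then x = 13 + 17·15 = 268, valid modulo lcm(17, 16) = 272: x ≡ 268 (mod 272).
  Combine with x ≡ 4 (mod 7); new modulus lcm = 1904.
    Write x = 268 + 272·t and substitute into x ≡ 4 (mod 7): 272·t ≡ 4 − 268 = -264 (mod 7).
    Reduce coefficients mod 7: 6·t ≡ 2 (mod 7).
    The inverse of 6 mod 7 is 6 (since 6·6 = 36 = 5·7 + 1), so t ≡ 6·2 = 12 ≡ 5 (mod 7).
    Then x = 268 + 272·5 = 1628, valid modulo lcm(272, 7) = 1904: x ≡ 1628 (mod 1904).
  Combine with x ≡ 10 (mod 11); new modulus lcm = 20944.
    Write x = 1628 + 1904·t and substitute into x ≡ 10 (mod 11): 1904·t ≡ 10 − 1628 = -1618 (mod 11).
    Reduce coefficients mod 11: 1·t ≡ 10 (mod 11).
    So t ≡ 10 (mod 11).
    Then x = 1628 + 1904·10 = 20668, valid modulo lcm(1904, 11) = 20944: x ≡ 20668 (mod 20944).
Verify against each original: 20668 mod 17 = 13, 20668 mod 16 = 12, 20668 mod 7 = 4, 20668 mod 11 = 10.

x ≡ 20668 (mod 20944).


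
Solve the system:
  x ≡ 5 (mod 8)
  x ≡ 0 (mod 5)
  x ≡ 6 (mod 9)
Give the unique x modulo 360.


Moduli 8, 5, 9 are pairwise coprime; by CRT there is a unique solution modulo M = 8 · 5 · 9 = 360.
Solve pairwise, accumulating the modulus:
  Start with x ≡ 5 (mod 8).
  Combine with x ≡ 0 (mod 5): since gcd(8, 5) = 1, we get a unique residue mod 40.
    Write x = 5 + 8·t and substitute into x ≡ 0 (mod 5): 8·t ≡ 0 − 5 = -5 (mod 5).
    Reduce coefficients mod 5: 3·t ≡ 0 (mod 5).
    The inverse of 3 mod 5 is 2 (since 3·2 = 6 = 1·5 + 1), so t ≡ 2·0 = 0 ≡ 0 (mod 5).
    Then x = 5 + 8·0 = 5, valid modulo lcm(8, 5) = 40: x ≡ 5 (mod 40).
  Combine with x ≡ 6 (mod 9): since gcd(40, 9) = 1, we get a unique residue mod 360.
    Write x = 5 + 40·t and substitute into x ≡ 6 (mod 9): 40·t ≡ 6 − 5 = 1 (mod 9).
    Reduce coefficients mod 9: 4·t ≡ 1 (mod 9).
    The inverse of 4 mod 9 is 7 (since 4·7 = 28 = 3·9 + 1), so t ≡ 7·1 = 7 ≡ 7 (mod 9).
    Then x = 5 + 40·7 = 285, valid modulo lcm(40, 9) = 360: x ≡ 285 (mod 360).
Verify: 285 mod 8 = 5 ✓, 285 mod 5 = 0 ✓, 285 mod 9 = 6 ✓.

x ≡ 285 (mod 360).


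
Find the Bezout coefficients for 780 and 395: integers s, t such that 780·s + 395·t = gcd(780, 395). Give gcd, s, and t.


Euclidean algorithm on (780, 395) — divide until remainder is 0:
  780 = 1 · 395 + 385
  395 = 1 · 385 + 10
  385 = 38 · 10 + 5
  10 = 2 · 5 + 0
gcd(780, 395) = 5.
Track Bezout coefficients alongside the remainders: start with r₀ = 780 = a·1 + b·0 (s = 1, t = 0) and r₁ = 395 = a·0 + b·1 (s = 0, t = 1); each new remainder r_{k+1} = r_{k-1} − q_k·r_k inherits s_{k+1} = s_{k-1} − q_k·s_k, t_{k+1} = t_{k-1} − q_k·t_k, so r_k = a·s_k + b·t_k at every step:
  q = 1: r = 385, s = 1 − 1·0 = 1, t = 0 − 1·1 = -1  (check: 780·1 + 395·(-1) = 385)
  q = 1: r = 10, s = 0 − 1·1 = -1, t = 1 − 1·(-1) = 2  (check: 780·(-1) + 395·2 = 10)
  q = 38: r = 5, s = 1 − 38·(-1) = 39, t = -1 − 38·2 = -77  (check: 780·39 + 395·(-77) = 5)
The row with r = 5 (the gcd) gives the Bezout coefficients s = 39, t = -77.
Result: 780 · (39) + 395 · (-77) = 5.

gcd(780, 395) = 5; s = 39, t = -77 (check: 780·39 + 395·(-77) = 5).


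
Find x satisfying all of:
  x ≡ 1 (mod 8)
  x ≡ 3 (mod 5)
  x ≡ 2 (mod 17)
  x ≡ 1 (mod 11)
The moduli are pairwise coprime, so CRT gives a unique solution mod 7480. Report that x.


Product of moduli M = 8 · 5 · 17 · 11 = 7480.
Merge one congruence at a time:
  Start: x ≡ 1 (mod 8).
  Combine with x ≡ 3 (mod 5); new modulus lcm = 40.
    Write x = 1 + 8·t and substitute into x ≡ 3 (mod 5): 8·t ≡ 3 − 1 = 2 (mod 5).
    Reduce coefficients mod 5: 3·t ≡ 2 (mod 5).
    The inverse of 3 mod 5 is 2 (since 3·2 = 6 = 1·5 + 1), so t ≡ 2·2 = 4 ≡ 4 (mod 5).
    Then x = 1 + 8·4 = 33, valid modulo lcm(8, 5) = 40: x ≡ 33 (mod 40).
  Combine with x ≡ 2 (mod 17); new modulus lcm = 680.
    Write x = 33 + 40·t and substitute into x ≡ 2 (mod 17): 40·t ≡ 2 − 33 = -31 (mod 17).
    Reduce coefficients mod 17: 6·t ≡ 3 (mod 17).
    The inverse of 6 mod 17 is 3 (since 6·3 = 18 = 1·17 + 1), so t ≡ 3·3 = 9 ≡ 9 (mod 17).
    Then x = 33 + 40·9 = 393, valid modulo lcm(40, 17) = 680: x ≡ 393 (mod 680).
  Combine with x ≡ 1 (mod 11); new modulus lcm = 7480.
    Write x = 393 + 680·t and substitute into x ≡ 1 (mod 11): 680·t ≡ 1 − 393 = -392 (mod 11).
    Reduce coefficients mod 11: 9·t ≡ 4 (mod 11).
    The inverse of 9 mod 11 is 5 (since 9·5 = 45 = 4·11 + 1), so t ≡ 5·4 = 20 ≡ 9 (mod 11).
    Then x = 393 + 680·9 = 6513, valid modulo lcm(680, 11) = 7480: x ≡ 6513 (mod 7480).
Verify against each original: 6513 mod 8 = 1, 6513 mod 5 = 3, 6513 mod 17 = 2, 6513 mod 11 = 1.

x ≡ 6513 (mod 7480).


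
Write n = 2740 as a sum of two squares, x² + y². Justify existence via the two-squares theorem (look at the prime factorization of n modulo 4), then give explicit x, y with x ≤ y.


Step 1: Factor n = 2740 = 2^2 · 5 · 137.
Step 2: Check the mod-4 condition on each prime factor: 2 = 2 (special); 5 ≡ 1 (mod 4), exponent 1; 137 ≡ 1 (mod 4), exponent 1.
All primes ≡ 3 (mod 4) appear to even exponent (or don't appear), so by the two-squares theorem n IS expressible as a sum of two squares.
Step 3: Build a representation. Group n = k² · m with k = 2 and m = 5 · 137 = 685 (a product of primes ≡ 1 (mod 4)); a representation of m scales to one of n via (k·x)² + (k·y)² = k²(x² + y²). Each prime p ≡ 1 (mod 4) is itself a sum of two squares; find a² by testing p − a² for a perfect square:
  5: 5 − 1² = 4 = 2² ⇒ 5 = 1² + 2².
  137: 137 − 1² = 136, 137 − 2² = 133, 137 − 3² = 128, 137 − 4² = 121 = 11² ⇒ 137 = 4² + 11².
  Combine using the Brahmagupta–Fibonacci identity (a² + b²)(c² + d²) = (ac − bd)² + (ad + bc)² = (ac + bd)² + (ad − bc)²:
  5 · 137 = 685: from (1² + 2²)(4² + 11²), take (1·4 − 2·11, 1·11 + 2·4) = (4 − 22, 11 + 8) = (-18, 19); dropping signs (only squares matter) gives (18, 19); check 18² + 19² = 324 + 361 = 685 ✓.
  Scale by k = 2: (2·18, 2·19) = (36, 38).
Step 4: Order so x ≤ y and verify: 36² + 38² = 1296 + 1444 = 2740 = n. ✓

n = 2740 = 36² + 38² (one valid representation with x ≤ y).


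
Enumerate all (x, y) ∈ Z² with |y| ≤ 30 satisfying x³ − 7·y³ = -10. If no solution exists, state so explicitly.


The equation is x³ - 7y³ = -10. For fixed y, x³ = 7·y³ − 10, so a solution requires the RHS to be a perfect cube.
Strategy: iterate y from -30 to 30, compute RHS = 7·y³ − 10, and check whether it is a (positive or negative) perfect cube.
Check small values of y:
  y = 0: RHS = -10 is not a perfect cube.
  y = 1: RHS = -3 is not a perfect cube.
  y = -1: RHS = -17 is not a perfect cube.
  y = 2: RHS = 46 is not a perfect cube.
  y = -2: RHS = -66 is not a perfect cube.
  y = 3: RHS = 179 is not a perfect cube.
  y = -3: RHS = -199 is not a perfect cube.
Continuing the search up to |y| = 30 finds no solutions either.
No (x, y) in the scanned range satisfies the equation.

No integer solutions with |y| ≤ 30.


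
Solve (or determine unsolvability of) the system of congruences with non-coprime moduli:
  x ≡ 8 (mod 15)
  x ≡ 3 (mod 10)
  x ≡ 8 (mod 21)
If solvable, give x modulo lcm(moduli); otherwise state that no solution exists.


Moduli 15, 10, 21 are not pairwise coprime, so CRT works modulo lcm(m_i) when all pairwise compatibility conditions hold.
Pairwise compatibility: gcd(m_i, m_j) must divide a_i - a_j for every pair.
Merge one congruence at a time:
  Start: x ≡ 8 (mod 15).
  Combine with x ≡ 3 (mod 10): gcd(15, 10) = 5; 3 - 8 = -5, which IS divisible by 5, so compatible.
    Write x = 8 + 15·t and substitute into x ≡ 3 (mod 10): 15·t ≡ 3 − 8 = -5 (mod 10).
    Divide the congruence (and modulus) by g = 5: 3·t ≡ -1 (mod 2).
    Reduce coefficients mod 2: 1·t ≡ 1 (mod 2).
    So t ≡ 1 (mod 2).
    Then x = 8 + 15·1 = 23, valid modulo lcm(15, 10) = 30: x ≡ 23 (mod 30).
  Combine with x ≡ 8 (mod 21): gcd(30, 21) = 3; 8 - 23 = -15, which IS divisible by 3, so compatible.
    Write x = 23 + 30·t and substitute into x ≡ 8 (mod 21): 30·t ≡ 8 − 23 = -15 (mod 21).
    Divide the congruence (and modulus) by g = 3: 10·t ≡ -5 (mod 7).
    Reduce coefficients mod 7: 3·t ≡ 2 (mod 7).
    The inverse of 3 mod 7 is 5 (since 3·5 = 15 = 2·7 + 1), so t ≡ 5·2 = 10 ≡ 3 (mod 7).
    Then x = 23 + 30·3 = 113, valid modulo lcm(30, 21) = 210: x ≡ 113 (mod 210).
Verify: 113 mod 15 = 8, 113 mod 10 = 3, 113 mod 21 = 8.

x ≡ 113 (mod 210).


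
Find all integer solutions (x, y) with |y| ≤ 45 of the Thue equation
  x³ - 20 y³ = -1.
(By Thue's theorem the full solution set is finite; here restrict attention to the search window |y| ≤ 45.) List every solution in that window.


The equation is x³ - 20y³ = -1. For fixed y, x³ = 20·y³ − 1, so a solution requires the RHS to be a perfect cube.
Strategy: iterate y from -45 to 45, compute RHS = 20·y³ − 1, and check whether it is a (positive or negative) perfect cube.
Check small values of y:
  y = 0: RHS = -1 = (-1)³ ⇒ x = -1 works.
  y = 1: RHS = 19 is not a perfect cube.
  y = -1: RHS = -21 is not a perfect cube.
  y = 2: RHS = 159 is not a perfect cube.
  y = -2: RHS = -161 is not a perfect cube.
  y = 3: RHS = 539 is not a perfect cube.
  y = -3: RHS = -541 is not a perfect cube.
Continuing, at y = 7: RHS = 6859 = (19)³ ⇒ x = 19 works.
Searching the remaining y in |y| ≤ 45 finds no further solutions.
Collected solutions: (-1, 0), (19, 7).

Solutions (with |y| ≤ 45): (-1, 0), (19, 7).


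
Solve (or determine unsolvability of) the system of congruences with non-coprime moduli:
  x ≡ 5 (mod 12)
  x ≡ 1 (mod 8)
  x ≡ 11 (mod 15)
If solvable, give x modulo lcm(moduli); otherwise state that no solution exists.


Moduli 12, 8, 15 are not pairwise coprime, so CRT works modulo lcm(m_i) when all pairwise compatibility conditions hold.
Pairwise compatibility: gcd(m_i, m_j) must divide a_i - a_j for every pair.
Merge one congruence at a time:
  Start: x ≡ 5 (mod 12).
  Combine with x ≡ 1 (mod 8): gcd(12, 8) = 4; 1 - 5 = -4, which IS divisible by 4, so compatible.
    Write x = 5 + 12·t and substitute into x ≡ 1 (mod 8): 12·t ≡ 1 − 5 = -4 (mod 8).
    Divide the congruence (and modulus) by g = 4: 3·t ≡ -1 (mod 2).
    Reduce coefficients mod 2: 1·t ≡ 1 (mod 2).
    So t ≡ 1 (mod 2).
    Then x = 5 + 12·1 = 17, valid modulo lcm(12, 8) = 24: x ≡ 17 (mod 24).
  Combine with x ≡ 11 (mod 15): gcd(24, 15) = 3; 11 - 17 = -6, which IS divisible by 3, so compatible.
    Write x = 17 + 24·t and substitute into x ≡ 11 (mod 15): 24·t ≡ 11 − 17 = -6 (mod 15).
    Divide the congruence (and modulus) by g = 3: 8·t ≡ -2 (mod 5).
    Reduce coefficients mod 5: 3·t ≡ 3 (mod 5).
    The inverse of 3 mod 5 is 2 (since 3·2 = 6 = 1·5 + 1), so t ≡ 2·3 = 6 ≡ 1 (mod 5).
    Then x = 17 + 24·1 = 41, valid modulo lcm(24, 15) = 120: x ≡ 41 (mod 120).
Verify: 41 mod 12 = 5, 41 mod 8 = 1, 41 mod 15 = 11.

x ≡ 41 (mod 120).


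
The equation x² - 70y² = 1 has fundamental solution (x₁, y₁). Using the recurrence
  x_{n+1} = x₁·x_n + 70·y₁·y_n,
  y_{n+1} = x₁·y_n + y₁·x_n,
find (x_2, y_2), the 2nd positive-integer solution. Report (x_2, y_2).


Step 1: Find the fundamental solution (x₁, y₁) of x² - 70y² = 1.
  Expand √70 as a continued fraction. a₀ = ⌊√70⌋ = 8; iterate m_{k+1} = d_k·a_k − m_k, d_{k+1} = (70 − m_{k+1}²)/d_k, a_{k+1} = ⌊(a₀ + m_{k+1})/d_{k+1}⌋ (starting m₀ = 0, d₀ = 1), with convergents p_k = a_k·p_{k-1} + p_{k-2}, q_k = a_k·q_{k-1} + q_{k-2} (p₋₁ = 1, q₋₁ = 0):
  k = 0: a₀ = 8; p₀/q₀ = 8/1; p₀² − 70·q₀² = 64 − 70 = -6.
  k = 1: m = 8, d = 6, a = ⌊(8 + 8)/6⌋ = 2; p/q = (2·8 + 1)/(2·1 + 0) = 17/2; p² − 70·q² = 289 − 280 = 9.
  k = 2: m = 4, d = 9, a = ⌊(8 + 4)/9⌋ = 1; p/q = (1·17 + 8)/(1·2 + 1) = 25/3; p² − 70·q² = 625 − 630 = -5.
  k = 3: m = 5, d = 5, a = ⌊(8 + 5)/5⌋ = 2; p/q = (2·25 + 17)/(2·3 + 2) = 67/8; p² − 70·q² = 4489 − 4480 = 9.
  k = 4: m = 5, d = 9, a = ⌊(8 + 5)/9⌋ = 1; p/q = (1·67 + 25)/(1·8 + 3) = 92/11; p² − 70·q² = 8464 − 8470 = -6.
  k = 5: m = 4, d = 6, a = ⌊(8 + 4)/6⌋ = 2; p/q = (2·92 + 67)/(2·11 + 8) = 251/30; p² − 70·q² = 63001 − 63000 = 1.
  The first convergent with p² − 70·q² = 1 gives the fundamental solution (x₁, y₁) = (251, 30).
Step 2: Apply the recurrence (x_{n+1}, y_{n+1}) = (x₁x_n + 70y₁y_n, x₁y_n + y₁x_n) repeatedly.
  From (x_1, y_1) = (251, 30): x_2 = 251·251 + 70·30·30 = 126001; y_2 = 251·30 + 30·251 = 15060.
Step 3: Verify x_2² - 70·y_2² = 15876252001 - 15876252000 = 1 (should be 1). ✓

(x_1, y_1) = (251, 30); (x_2, y_2) = (126001, 15060).


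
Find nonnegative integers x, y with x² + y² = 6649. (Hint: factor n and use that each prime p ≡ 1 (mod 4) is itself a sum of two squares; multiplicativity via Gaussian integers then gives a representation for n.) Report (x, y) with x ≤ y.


Step 1: Factor n = 6649 = 61 · 109.
Step 2: Check the mod-4 condition on each prime factor: 61 ≡ 1 (mod 4), exponent 1; 109 ≡ 1 (mod 4), exponent 1.
All primes ≡ 3 (mod 4) appear to even exponent (or don't appear), so by the two-squares theorem n IS expressible as a sum of two squares.
Step 3: Build a representation. Here n = 61 · 109 is a product of primes ≡ 1 (mod 4). Each prime p ≡ 1 (mod 4) is itself a sum of two squares; find a² by testing p − a² for a perfect square:
  61: 61 − 1² = 60, 61 − 2² = 57, 61 − 3² = 52, 61 − 4² = 45, 61 − 5² = 36 = 6² ⇒ 61 = 5² + 6².
  109: 109 − 1² = 108, 109 − 2² = 105, 109 − 3² = 100 = 10² ⇒ 109 = 3² + 10².
  Combine using the Brahmagupta–Fibonacci identity (a² + b²)(c² + d²) = (ac − bd)² + (ad + bc)² = (ac + bd)² + (ad − bc)²:
  61 · 109 = 6649: from (5² + 6²)(3² + 10²), take (5·3 − 6·10, 5·10 + 6·3) = (15 − 60, 50 + 18) = (-45, 68); dropping signs (only squares matter) gives (45, 68); check 45² + 68² = 2025 + 4624 = 6649 ✓.
Step 4: Order so x ≤ y and verify: 45² + 68² = 2025 + 4624 = 6649 = n. ✓

n = 6649 = 45² + 68² (one valid representation with x ≤ y).


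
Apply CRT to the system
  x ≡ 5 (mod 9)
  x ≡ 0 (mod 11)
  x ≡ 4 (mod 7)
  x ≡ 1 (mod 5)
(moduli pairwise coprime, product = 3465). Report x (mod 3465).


Product of moduli M = 9 · 11 · 7 · 5 = 3465.
Merge one congruence at a time:
  Start: x ≡ 5 (mod 9).
  Combine with x ≡ 0 (mod 11); new modulus lcm = 99.
    Write x = 5 + 9·t and substitute into x ≡ 0 (mod 11): 9·t ≡ 0 − 5 = -5 (mod 11).
    Reduce coefficients mod 11: 9·t ≡ 6 (mod 11).
    The inverse of 9 mod 11 is 5 (since 9·5 = 45 = 4·11 + 1), so t ≡ 5·6 = 30 ≡ 8 (mod 11).
    Then x = 5 + 9·8 = 77, valid modulo lcm(9, 11) = 99: x ≡ 77 (mod 99).
  Combine with x ≡ 4 (mod 7); new modulus lcm = 693.
    Write x = 77 + 99·t and substitute into x ≡ 4 (mod 7): 99·t ≡ 4 − 77 = -73 (mod 7).
    Reduce coefficients mod 7: 1·t ≡ 4 (mod 7).
    So t ≡ 4 (mod 7).
    Then x = 77 + 99·4 = 473, valid modulo lcm(99, 7) = 693: x ≡ 473 (mod 693).
  Combine with x ≡ 1 (mod 5); new modulus lcm = 3465.
    Write x = 473 + 693·t and substitute into x ≡ 1 (mod 5): 693·t ≡ 1 − 473 = -472 (mod 5).
    Reduce coefficients mod 5: 3·t ≡ 3 (mod 5).
    The inverse of 3 mod 5 is 2 (since 3·2 = 6 = 1·5 + 1), so t ≡ 2·3 = 6 ≡ 1 (mod 5).
    Then x = 473 + 693·1 = 1166, valid modulo lcm(693, 5) = 3465: x ≡ 1166 (mod 3465).
Verify against each original: 1166 mod 9 = 5, 1166 mod 11 = 0, 1166 mod 7 = 4, 1166 mod 5 = 1.

x ≡ 1166 (mod 3465).


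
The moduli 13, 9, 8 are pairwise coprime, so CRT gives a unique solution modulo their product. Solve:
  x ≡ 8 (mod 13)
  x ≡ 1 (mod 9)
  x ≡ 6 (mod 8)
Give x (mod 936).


Moduli 13, 9, 8 are pairwise coprime; by CRT there is a unique solution modulo M = 13 · 9 · 8 = 936.
Solve pairwise, accumulating the modulus:
  Start with x ≡ 8 (mod 13).
  Combine with x ≡ 1 (mod 9): since gcd(13, 9) = 1, we get a unique residue mod 117.
    Write x = 8 + 13·t and substitute into x ≡ 1 (mod 9): 13·t ≡ 1 − 8 = -7 (mod 9).
    Reduce coefficients mod 9: 4·t ≡ 2 (mod 9).
    The inverse of 4 mod 9 is 7 (since 4·7 = 28 = 3·9 + 1), so t ≡ 7·2 = 14 ≡ 5 (mod 9).
    Then x = 8 + 13·5 = 73, valid modulo lcm(13, 9) = 117: x ≡ 73 (mod 117).
  Combine with x ≡ 6 (mod 8): since gcd(117, 8) = 1, we get a unique residue mod 936.
    Write x = 73 + 117·t and substitute into x ≡ 6 (mod 8): 117·t ≡ 6 − 73 = -67 (mod 8).
    Reduce coefficients mod 8: 5·t ≡ 5 (mod 8).
    The inverse of 5 mod 8 is 5 (since 5·5 = 25 = 3·8 + 1), so t ≡ 5·5 = 25 ≡ 1 (mod 8).
    Then x = 73 + 117·1 = 190, valid modulo lcm(117, 8) = 936: x ≡ 190 (mod 936).
Verify: 190 mod 13 = 8 ✓, 190 mod 9 = 1 ✓, 190 mod 8 = 6 ✓.

x ≡ 190 (mod 936).


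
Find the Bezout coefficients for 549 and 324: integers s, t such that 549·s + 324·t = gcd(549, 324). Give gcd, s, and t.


Euclidean algorithm on (549, 324) — divide until remainder is 0:
  549 = 1 · 324 + 225
  324 = 1 · 225 + 99
  225 = 2 · 99 + 27
  99 = 3 · 27 + 18
  27 = 1 · 18 + 9
  18 = 2 · 9 + 0
gcd(549, 324) = 9.
Track Bezout coefficients alongside the remainders: start with r₀ = 549 = a·1 + b·0 (s = 1, t = 0) and r₁ = 324 = a·0 + b·1 (s = 0, t = 1); each new remainder r_{k+1} = r_{k-1} − q_k·r_k inherits s_{k+1} = s_{k-1} − q_k·s_k, t_{k+1} = t_{k-1} − q_k·t_k, so r_k = a·s_k + b·t_k at every step:
  q = 1: r = 225, s = 1 − 1·0 = 1, t = 0 − 1·1 = -1  (check: 549·1 + 324·(-1) = 225)
  q = 1: r = 99, s = 0 − 1·1 = -1, t = 1 − 1·(-1) = 2  (check: 549·(-1) + 324·2 = 99)
  q = 2: r = 27, s = 1 − 2·(-1) = 3, t = -1 − 2·2 = -5  (check: 549·3 + 324·(-5) = 27)
  q = 3: r = 18, s = -1 − 3·3 = -10, t = 2 − 3·(-5) = 17  (check: 549·(-10) + 324·17 = 18)
  q = 1: r = 9, s = 3 − 1·(-10) = 13, t = -5 − 1·17 = -22  (check: 549·13 + 324·(-22) = 9)
The row with r = 9 (the gcd) gives the Bezout coefficients s = 13, t = -22.
Result: 549 · (13) + 324 · (-22) = 9.

gcd(549, 324) = 9; s = 13, t = -22 (check: 549·13 + 324·(-22) = 9).


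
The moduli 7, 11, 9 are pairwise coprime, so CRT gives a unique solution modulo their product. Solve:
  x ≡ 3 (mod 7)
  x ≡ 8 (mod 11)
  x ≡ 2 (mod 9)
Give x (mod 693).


Moduli 7, 11, 9 are pairwise coprime; by CRT there is a unique solution modulo M = 7 · 11 · 9 = 693.
Solve pairwise, accumulating the modulus:
  Start with x ≡ 3 (mod 7).
  Combine with x ≡ 8 (mod 11): since gcd(7, 11) = 1, we get a unique residue mod 77.
    Write x = 3 + 7·t and substitute into x ≡ 8 (mod 11): 7·t ≡ 8 − 3 = 5 (mod 11).
    The inverse of 7 mod 11 is 8 (since 7·8 = 56 = 5·11 + 1), so t ≡ 8·5 = 40 ≡ 7 (mod 11).
    Then x = 3 + 7·7 = 52, valid modulo lcm(7, 11) = 77: x ≡ 52 (mod 77).
  Combine with x ≡ 2 (mod 9): since gcd(77, 9) = 1, we get a unique residue mod 693.
    Write x = 52 + 77·t and substitute into x ≡ 2 (mod 9): 77·t ≡ 2 − 52 = -50 (mod 9).
    Reduce coefficients mod 9: 5·t ≡ 4 (mod 9).
    The inverse of 5 mod 9 is 2 (since 5·2 = 10 = 1·9 + 1), so t ≡ 2·4 = 8 ≡ 8 (mod 9).
    Then x = 52 + 77·8 = 668, valid modulo lcm(77, 9) = 693: x ≡ 668 (mod 693).
Verify: 668 mod 7 = 3 ✓, 668 mod 11 = 8 ✓, 668 mod 9 = 2 ✓.

x ≡ 668 (mod 693).


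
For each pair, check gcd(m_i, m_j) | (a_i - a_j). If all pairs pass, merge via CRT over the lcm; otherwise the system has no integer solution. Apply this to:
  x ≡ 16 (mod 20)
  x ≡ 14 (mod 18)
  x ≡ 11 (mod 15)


Moduli 20, 18, 15 are not pairwise coprime, so CRT works modulo lcm(m_i) when all pairwise compatibility conditions hold.
Pairwise compatibility: gcd(m_i, m_j) must divide a_i - a_j for every pair.
Merge one congruence at a time:
  Start: x ≡ 16 (mod 20).
  Combine with x ≡ 14 (mod 18): gcd(20, 18) = 2; 14 - 16 = -2, which IS divisible by 2, so compatible.
    Write x = 16 + 20·t and substitute into x ≡ 14 (mod 18): 20·t ≡ 14 − 16 = -2 (mod 18).
    Divide the congruence (and modulus) by g = 2: 10·t ≡ -1 (mod 9).
    Reduce coefficients mod 9: 1·t ≡ 8 (mod 9).
    So t ≡ 8 (mod 9).
    Then x = 16 + 20·8 = 176, valid modulo lcm(20, 18) = 180: x ≡ 176 (mod 180).
  Combine with x ≡ 11 (mod 15): gcd(180, 15) = 15; 11 - 176 = -165, which IS divisible by 15, so compatible.
    Write x = 176 + 180·t and substitute into x ≡ 11 (mod 15): 180·t ≡ 11 − 176 = -165 (mod 15).
    Divide the congruence (and modulus) by g = 15: 12·t ≡ -11 (mod 1).
    Modulo 1 every t works; take t = 0.
    Then x = 176 + 180·0 = 176, valid modulo lcm(180, 15) = 180: x ≡ 176 (mod 180).
Verify: 176 mod 20 = 16, 176 mod 18 = 14, 176 mod 15 = 11.

x ≡ 176 (mod 180).
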